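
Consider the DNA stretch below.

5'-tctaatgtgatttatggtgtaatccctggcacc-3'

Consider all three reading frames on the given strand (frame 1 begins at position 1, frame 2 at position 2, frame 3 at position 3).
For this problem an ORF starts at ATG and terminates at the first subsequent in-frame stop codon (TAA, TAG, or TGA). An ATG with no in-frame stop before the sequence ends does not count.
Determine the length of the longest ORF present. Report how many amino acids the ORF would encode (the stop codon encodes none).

2

Frame 1: TCT AAT GTG ATT TAT GGT GTA ATC CCT GGC ACC — no ATG→stop ORF.
Frame 2: CTA ATG TGA TTT ATG GTG TAA TCC CTG GCA — ATG at 5, stop TGA at 8 → 6 nt; ATG at 14, stop TAA at 20 → 9 nt.
Frame 3: TAA TGT GAT TTA TGG TGT AAT CCC TGG CAC — no ATG→stop ORF.
Longest: frame 2, positions 14–22, 9 nt = 3 codons = 2 aa. → 2 amino acids.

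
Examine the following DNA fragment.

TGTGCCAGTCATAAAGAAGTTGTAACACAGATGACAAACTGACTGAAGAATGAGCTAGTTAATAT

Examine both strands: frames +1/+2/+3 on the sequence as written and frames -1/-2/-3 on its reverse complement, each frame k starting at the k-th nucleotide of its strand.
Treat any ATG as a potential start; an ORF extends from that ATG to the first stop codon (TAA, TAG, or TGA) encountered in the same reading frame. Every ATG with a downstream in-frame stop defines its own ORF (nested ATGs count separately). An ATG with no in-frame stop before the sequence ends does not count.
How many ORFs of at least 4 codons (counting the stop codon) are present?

1

Reverse complement (5'→3'): ATATTAACTAGCTCATTCTTCAGTCAGTTTGTCATCTGTGTTACAACTTCTTTATGACTGGCACA
Frame +1: TGT GCC AGT CAT AAA GAA GTT GTA ACA CAG ATG ACA AAC TGA CTG AAG AAT GAG CTA GTT AAT — ATG at 31, stop TGA at 40 → 12 nt.
Frame +2: GTG CCA GTC ATA AAG AAG TTG TAA CAC AGA TGA CAA ACT GAC TGA AGA ATG AGC TAG TTA ATA — ATG at 50, stop TAG at 56 → 9 nt.
Frame +3: TGC CAG TCA TAA AGA AGT TGT AAC ACA GAT GAC AAA CTG ACT GAA GAA TGA GCT AGT TAA TAT — no ATG→stop ORF.
Frame -1: ATA TTA ACT AGC TCA TTC TTC AGT CAG TTT GTC ATC TGT GTT ACA ACT TCT TTA TGA CTG GCA — no ATG→stop ORF.
Frame -2: TAT TAA CTA GCT CAT TCT TCA GTC AGT TTG TCA TCT GTG TTA CAA CTT CTT TAT GAC TGG CAC — no ATG→stop ORF.
Frame -3: ATT AAC TAG CTC ATT CTT CAG TCA GTT TGT CAT CTG TGT TAC AAC TTC TTT ATG ACT GGC ACA — no ATG→stop ORF.
ORFs ≥ 4 codons: frame +1 31–42 (4 codons). Count = 1.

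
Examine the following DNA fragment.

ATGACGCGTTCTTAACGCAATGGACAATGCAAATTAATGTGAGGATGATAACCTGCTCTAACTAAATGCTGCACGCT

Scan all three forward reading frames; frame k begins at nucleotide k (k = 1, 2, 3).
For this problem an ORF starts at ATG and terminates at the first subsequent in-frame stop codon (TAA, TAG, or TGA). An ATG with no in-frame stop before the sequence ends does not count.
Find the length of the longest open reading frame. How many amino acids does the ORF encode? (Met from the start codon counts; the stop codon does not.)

12

Frame 1: ATG ACG CGT TCT TAA CGC AAT GGA CAA TGC AAA TTA ATG TGA GGA TGA TAA CCT GCT CTA ACT AAA TGC TGC ACG — ATG at 1, stop TAA at 13 → 15 nt; ATG at 37, stop TGA at 40 → 6 nt.
Frame 2: TGA CGC GTT CTT AAC GCA ATG GAC AAT GCA AAT TAA TGT GAG GAT GAT AAC CTG CTC TAA CTA AAT GCT GCA CGC — ATG at 20, stop TAA at 35 → 18 nt.
Frame 3: GAC GCG TTC TTA ACG CAA TGG ACA ATG CAA ATT AAT GTG AGG ATG ATA ACC TGC TCT AAC TAA ATG CTG CAC GCT — ATG at 27, stop TAA at 63 → 39 nt; ATG at 45, stop TAA at 63 → 21 nt.
Longest: frame 3, positions 27–65, 39 nt = 13 codons = 12 aa. → 12 amino acids.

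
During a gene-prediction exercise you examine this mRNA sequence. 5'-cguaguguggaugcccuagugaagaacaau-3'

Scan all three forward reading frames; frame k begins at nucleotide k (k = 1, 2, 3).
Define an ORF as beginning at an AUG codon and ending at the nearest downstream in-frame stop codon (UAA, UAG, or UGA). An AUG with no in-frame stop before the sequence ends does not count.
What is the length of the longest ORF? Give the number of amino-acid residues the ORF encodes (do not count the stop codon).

Frame 1: CGU AGU GUG GAU GCC CUA GUG AAG AAC AAU — no AUG→stop ORF.
Frame 2: GUA GUG UGG AUG CCC UAG UGA AGA ACA — AUG at 11, stop UAG at 17 → 9 nt.
Frame 3: UAG UGU GGA UGC CCU AGU GAA GAA CAA — no AUG→stop ORF.
Longest: frame 2, positions 11–19, 9 nt = 3 codons = 2 aa. → 2 amino acids.

2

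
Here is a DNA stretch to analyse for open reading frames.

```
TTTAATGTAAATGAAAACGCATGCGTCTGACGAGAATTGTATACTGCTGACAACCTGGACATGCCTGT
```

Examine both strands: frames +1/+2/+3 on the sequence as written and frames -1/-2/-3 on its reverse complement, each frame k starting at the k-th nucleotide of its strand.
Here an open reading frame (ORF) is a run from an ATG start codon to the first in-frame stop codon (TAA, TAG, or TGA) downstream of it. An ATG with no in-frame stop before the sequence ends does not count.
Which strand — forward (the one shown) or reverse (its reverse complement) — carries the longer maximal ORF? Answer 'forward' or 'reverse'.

Reverse complement (5'→3'): ACAGGCATGTCCAGGTTGTCAGCAGTATACAATTCTCGTCAGACGCATGCGTTTTCATTTACATTAAA
Frame +1: TTT AAT GTA AAT GAA AAC GCA TGC GTC TGA CGA GAA TTG TAT ACT GCT GAC AAC CTG GAC ATG CCT — no ATG→stop ORF.
Frame +2: TTA ATG TAA ATG AAA ACG CAT GCG TCT GAC GAG AAT TGT ATA CTG CTG ACA ACC TGG ACA TGC CTG — ATG at 5, stop TAA at 8 → 6 nt.
Frame +3: TAA TGT AAA TGA AAA CGC ATG CGT CTG ACG AGA ATT GTA TAC TGC TGA CAA CCT GGA CAT GCC TGT — ATG at 21, stop TGA at 48 → 30 nt.
Frame -1: ACA GGC ATG TCC AGG TTG TCA GCA GTA TAC AAT TCT CGT CAG ACG CAT GCG TTT TCA TTT ACA TTA — no ATG→stop ORF.
Frame -2: CAG GCA TGT CCA GGT TGT CAG CAG TAT ACA ATT CTC GTC AGA CGC ATG CGT TTT CAT TTA CAT TAA — ATG at 47, stop TAA at 65 → 21 nt.
Frame -3: AGG CAT GTC CAG GTT GTC AGC AGT ATA CAA TTC TCG TCA GAC GCA TGC GTT TTC ATT TAC ATT AAA — no ATG→stop ORF.
Forward-strand max 30 nt; reverse-strand max 21 nt. The forward strand has the longer ORF.

forward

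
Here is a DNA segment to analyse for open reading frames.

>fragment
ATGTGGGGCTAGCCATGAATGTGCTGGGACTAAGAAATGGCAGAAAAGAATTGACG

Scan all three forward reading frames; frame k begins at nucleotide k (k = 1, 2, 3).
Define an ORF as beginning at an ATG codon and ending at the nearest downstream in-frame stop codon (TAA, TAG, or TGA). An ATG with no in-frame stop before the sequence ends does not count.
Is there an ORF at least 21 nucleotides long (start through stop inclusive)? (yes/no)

no

Frame 1: ATG TGG GGC TAG CCA TGA ATG TGC TGG GAC TAA GAA ATG GCA GAA AAG AAT TGA — ATG at 1, stop TAG at 10 → 12 nt; ATG at 19, stop TAA at 31 → 15 nt; ATG at 37, stop TGA at 52 → 18 nt.
Frame 2: TGT GGG GCT AGC CAT GAA TGT GCT GGG ACT AAG AAA TGG CAG AAA AGA ATT GAC — no ATG→stop ORF.
Frame 3: GTG GGG CTA GCC ATG AAT GTG CTG GGA CTA AGA AAT GGC AGA AAA GAA TTG ACG — no ATG→stop ORF.
Largest ORF found is 18 nucleotides < 21, so no.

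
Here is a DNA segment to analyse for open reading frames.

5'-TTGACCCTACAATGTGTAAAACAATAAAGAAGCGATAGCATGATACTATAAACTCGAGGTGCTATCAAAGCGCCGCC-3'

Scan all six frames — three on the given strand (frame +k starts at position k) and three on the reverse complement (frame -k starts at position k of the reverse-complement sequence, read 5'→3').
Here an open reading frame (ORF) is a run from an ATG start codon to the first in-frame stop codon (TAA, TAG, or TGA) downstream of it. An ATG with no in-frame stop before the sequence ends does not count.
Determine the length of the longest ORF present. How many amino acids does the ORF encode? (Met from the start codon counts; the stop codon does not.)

Reverse complement (5'→3'): GGCGGCGCTTTGATAGCACCTCGAGTTTATAGTATCATGCTATCGCTTCTTTATTGTTTTACACATTGTAGGGTCAA
Frame +1: TTG ACC CTA CAA TGT GTA AAA CAA TAA AGA AGC GAT AGC ATG ATA CTA TAA ACT CGA GGT GCT ATC AAA GCG CCG — ATG at 40, stop TAA at 49 → 12 nt.
Frame +2: TGA CCC TAC AAT GTG TAA AAC AAT AAA GAA GCG ATA GCA TGA TAC TAT AAA CTC GAG GTG CTA TCA AAG CGC CGC — no ATG→stop ORF.
Frame +3: GAC CCT ACA ATG TGT AAA ACA ATA AAG AAG CGA TAG CAT GAT ACT ATA AAC TCG AGG TGC TAT CAA AGC GCC GCC — ATG at 12, stop TAG at 36 → 27 nt.
Frame -1: GGC GGC GCT TTG ATA GCA CCT CGA GTT TAT AGT ATC ATG CTA TCG CTT CTT TAT TGT TTT ACA CAT TGT AGG GTC — no ATG→stop ORF.
Frame -2: GCG GCG CTT TGA TAG CAC CTC GAG TTT ATA GTA TCA TGC TAT CGC TTC TTT ATT GTT TTA CAC ATT GTA GGG TCA — no ATG→stop ORF.
Frame -3: CGG CGC TTT GAT AGC ACC TCG AGT TTA TAG TAT CAT GCT ATC GCT TCT TTA TTG TTT TAC ACA TTG TAG GGT CAA — no ATG→stop ORF.
Longest: frame +3, positions 12–38, 27 nt = 9 codons = 8 aa. → 8 amino acids.

8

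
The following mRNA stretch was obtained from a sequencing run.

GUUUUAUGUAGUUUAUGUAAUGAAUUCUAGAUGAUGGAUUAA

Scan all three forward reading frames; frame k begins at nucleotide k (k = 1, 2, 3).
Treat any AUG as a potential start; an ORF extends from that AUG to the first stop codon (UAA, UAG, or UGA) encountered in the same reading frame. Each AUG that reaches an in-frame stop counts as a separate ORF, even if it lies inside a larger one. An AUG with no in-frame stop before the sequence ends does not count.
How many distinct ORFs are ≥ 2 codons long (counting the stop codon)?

Frame 1: GUU UUA UGU AGU UUA UGU AAU GAA UUC UAG AUG AUG GAU UAA — AUG at 31, stop UAA at 40 → 12 nt; AUG at 34, stop UAA at 40 → 9 nt.
Frame 2: UUU UAU GUA GUU UAU GUA AUG AAU UCU AGA UGA UGG AUU — AUG at 20, stop UGA at 32 → 15 nt.
Frame 3: UUU AUG UAG UUU AUG UAA UGA AUU CUA GAU GAU GGA UUA — AUG at 6, stop UAG at 9 → 6 nt; AUG at 15, stop UAA at 18 → 6 nt.
ORFs ≥ 2 codons: frame 1 31–42 (4 codons), frame 1 34–42 (3 codons), frame 2 20–34 (5 codons), frame 3 6–11 (2 codons), frame 3 15–20 (2 codons). Count = 5.

5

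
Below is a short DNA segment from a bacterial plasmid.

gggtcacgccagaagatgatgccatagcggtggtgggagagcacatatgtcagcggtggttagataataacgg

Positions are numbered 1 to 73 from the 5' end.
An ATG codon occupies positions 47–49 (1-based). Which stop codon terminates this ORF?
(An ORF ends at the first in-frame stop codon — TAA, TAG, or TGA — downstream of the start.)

Codons from position 47: ATG (47–49), TCA (50–52), GCG (53–55), GTG (56–58), GTT (59–61), AGA (62–64), TAA (65–67).
The first in-frame stop codon is TAA.

TAA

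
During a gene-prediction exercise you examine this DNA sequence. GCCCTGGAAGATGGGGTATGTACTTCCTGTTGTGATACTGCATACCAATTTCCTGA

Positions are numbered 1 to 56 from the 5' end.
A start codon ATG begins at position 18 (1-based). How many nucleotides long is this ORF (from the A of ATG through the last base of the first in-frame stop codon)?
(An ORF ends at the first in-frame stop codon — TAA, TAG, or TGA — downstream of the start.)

18

Codons from position 18: ATG (18–20), TAC (21–23), TTC (24–26), CTG (27–29), TTG (30–32), TGA (33–35).
TGA is the first in-frame stop; ORF spans 18–35, 18 nucleotides.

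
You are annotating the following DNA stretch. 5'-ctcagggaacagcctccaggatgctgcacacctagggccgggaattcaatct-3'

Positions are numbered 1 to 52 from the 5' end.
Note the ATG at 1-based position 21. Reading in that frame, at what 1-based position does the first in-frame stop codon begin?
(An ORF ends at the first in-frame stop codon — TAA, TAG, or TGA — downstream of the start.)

33

Codons from position 21: ATG (21–23), CTG (24–26), CAC (27–29), ACC (30–32), TAG (33–35).
TAG is a stop codon; it begins at position 33.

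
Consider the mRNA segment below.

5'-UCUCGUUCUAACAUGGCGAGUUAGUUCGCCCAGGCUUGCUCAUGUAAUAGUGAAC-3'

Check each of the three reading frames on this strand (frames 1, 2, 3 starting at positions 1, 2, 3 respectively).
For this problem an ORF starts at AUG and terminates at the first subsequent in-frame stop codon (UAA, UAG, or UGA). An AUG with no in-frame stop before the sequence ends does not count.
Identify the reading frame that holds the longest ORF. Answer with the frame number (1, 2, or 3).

1

Frame 1: UCU CGU UCU AAC AUG GCG AGU UAG UUC GCC CAG GCU UGC UCA UGU AAU AGU GAA — AUG at 13, stop UAG at 22 → 12 nt.
Frame 2: CUC GUU CUA ACA UGG CGA GUU AGU UCG CCC AGG CUU GCU CAU GUA AUA GUG AAC — no AUG→stop ORF.
Frame 3: UCG UUC UAA CAU GGC GAG UUA GUU CGC CCA GGC UUG CUC AUG UAA UAG UGA — AUG at 42, stop UAA at 45 → 6 nt.
Longest ORF is 12 nt in frame 1 (positions 13–24).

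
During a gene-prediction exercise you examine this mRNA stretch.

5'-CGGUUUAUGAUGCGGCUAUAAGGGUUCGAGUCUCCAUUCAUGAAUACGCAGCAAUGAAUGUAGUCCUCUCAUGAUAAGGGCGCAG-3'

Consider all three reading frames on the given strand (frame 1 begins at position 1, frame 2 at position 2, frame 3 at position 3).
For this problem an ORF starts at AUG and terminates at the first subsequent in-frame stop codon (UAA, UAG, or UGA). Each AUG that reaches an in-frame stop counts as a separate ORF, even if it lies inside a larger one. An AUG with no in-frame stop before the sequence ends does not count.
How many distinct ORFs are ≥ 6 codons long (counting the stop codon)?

2

Frame 1: CGG UUU AUG AUG CGG CUA UAA GGG UUC GAG UCU CCA UUC AUG AAU ACG CAG CAA UGA AUG UAG UCC UCU CAU GAU AAG GGC GCA — AUG at 7, stop UAA at 19 → 15 nt; AUG at 10, stop UAA at 19 → 12 nt; AUG at 40, stop UGA at 55 → 18 nt; AUG at 58, stop UAG at 61 → 6 nt.
Frame 2: GGU UUA UGA UGC GGC UAU AAG GGU UCG AGU CUC CAU UCA UGA AUA CGC AGC AAU GAA UGU AGU CCU CUC AUG AUA AGG GCG CAG — no AUG→stop ORF.
Frame 3: GUU UAU GAU GCG GCU AUA AGG GUU CGA GUC UCC AUU CAU GAA UAC GCA GCA AUG AAU GUA GUC CUC UCA UGA UAA GGG CGC — AUG at 54, stop UGA at 72 → 21 nt.
ORFs ≥ 6 codons: frame 1 40–57 (6 codons), frame 3 54–74 (7 codons). Count = 2.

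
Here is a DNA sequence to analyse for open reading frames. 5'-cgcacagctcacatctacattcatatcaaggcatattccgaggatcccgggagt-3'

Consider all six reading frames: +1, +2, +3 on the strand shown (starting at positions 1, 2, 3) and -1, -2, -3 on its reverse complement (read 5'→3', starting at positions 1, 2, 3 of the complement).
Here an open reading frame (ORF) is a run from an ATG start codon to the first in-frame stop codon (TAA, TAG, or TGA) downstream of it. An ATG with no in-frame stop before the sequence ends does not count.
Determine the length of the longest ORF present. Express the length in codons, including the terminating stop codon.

Reverse complement (5'→3'): ACTCCCGGGATCCTCGGAATATGCCTTGATATGAATGTAGATGTGAGCTGTGCG
Frame +1: CGC ACA GCT CAC ATC TAC ATT CAT ATC AAG GCA TAT TCC GAG GAT CCC GGG AGT — no ATG→stop ORF.
Frame +2: GCA CAG CTC ACA TCT ACA TTC ATA TCA AGG CAT ATT CCG AGG ATC CCG GGA — no ATG→stop ORF.
Frame +3: CAC AGC TCA CAT CTA CAT TCA TAT CAA GGC ATA TTC CGA GGA TCC CGG GAG — no ATG→stop ORF.
Frame -1: ACT CCC GGG ATC CTC GGA ATA TGC CTT GAT ATG AAT GTA GAT GTG AGC TGT GCG — no ATG→stop ORF.
Frame -2: CTC CCG GGA TCC TCG GAA TAT GCC TTG ATA TGA ATG TAG ATG TGA GCT GTG — ATG at 35, stop TAG at 38 → 6 nt; ATG at 41, stop TGA at 44 → 6 nt.
Frame -3: TCC CGG GAT CCT CGG AAT ATG CCT TGA TAT GAA TGT AGA TGT GAG CTG TGC — ATG at 21, stop TGA at 27 → 9 nt.
Longest: frame -3, positions 21–29, 9 nt = 3 codons = 2 aa. → 3 codons.

3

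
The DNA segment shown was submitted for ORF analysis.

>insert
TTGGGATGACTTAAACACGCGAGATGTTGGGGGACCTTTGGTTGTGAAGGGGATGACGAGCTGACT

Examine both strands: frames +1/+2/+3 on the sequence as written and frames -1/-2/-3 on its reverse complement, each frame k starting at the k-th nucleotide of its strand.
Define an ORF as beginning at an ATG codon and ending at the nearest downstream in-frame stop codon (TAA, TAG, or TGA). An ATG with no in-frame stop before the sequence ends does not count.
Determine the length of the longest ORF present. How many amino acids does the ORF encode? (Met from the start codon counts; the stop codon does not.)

Reverse complement (5'→3'): AGTCAGCTCGTCATCCCCTTCACAACCAAAGGTCCCCCAACATCTCGCGTGTTTAAGTCATCCCAA
Frame +1: TTG GGA TGA CTT AAA CAC GCG AGA TGT TGG GGG ACC TTT GGT TGT GAA GGG GAT GAC GAG CTG ACT — no ATG→stop ORF.
Frame +2: TGG GAT GAC TTA AAC ACG CGA GAT GTT GGG GGA CCT TTG GTT GTG AAG GGG ATG ACG AGC TGA — ATG at 53, stop TGA at 62 → 12 nt.
Frame +3: GGG ATG ACT TAA ACA CGC GAG ATG TTG GGG GAC CTT TGG TTG TGA AGG GGA TGA CGA GCT GAC — ATG at 6, stop TAA at 12 → 9 nt; ATG at 24, stop TGA at 45 → 24 nt.
Frame -1: AGT CAG CTC GTC ATC CCC TTC ACA ACC AAA GGT CCC CCA ACA TCT CGC GTG TTT AAG TCA TCC CAA — no ATG→stop ORF.
Frame -2: GTC AGC TCG TCA TCC CCT TCA CAA CCA AAG GTC CCC CAA CAT CTC GCG TGT TTA AGT CAT CCC — no ATG→stop ORF.
Frame -3: TCA GCT CGT CAT CCC CTT CAC AAC CAA AGG TCC CCC AAC ATC TCG CGT GTT TAA GTC ATC CCA — no ATG→stop ORF.
Longest: frame +3, positions 24–47, 24 nt = 8 codons = 7 aa. → 7 amino acids.

7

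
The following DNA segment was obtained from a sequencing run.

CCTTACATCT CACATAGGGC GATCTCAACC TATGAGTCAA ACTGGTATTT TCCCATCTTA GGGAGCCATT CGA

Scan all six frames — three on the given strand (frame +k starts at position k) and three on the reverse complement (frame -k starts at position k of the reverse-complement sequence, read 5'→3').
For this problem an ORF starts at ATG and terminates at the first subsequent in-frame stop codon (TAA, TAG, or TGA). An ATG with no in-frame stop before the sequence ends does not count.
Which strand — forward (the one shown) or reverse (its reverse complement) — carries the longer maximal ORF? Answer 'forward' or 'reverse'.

Reverse complement (5'→3'): TCGAATGGCTCCCTAAGATGGGAAAATACCAGTTTGACTCATAGGTTGAGATCGCCCTATGTGAGATGTAAGG
Frame +1: CCT TAC ATC TCA CAT AGG GCG ATC TCA ACC TAT GAG TCA AAC TGG TAT TTT CCC ATC TTA GGG AGC CAT TCG — no ATG→stop ORF.
Frame +2: CTT ACA TCT CAC ATA GGG CGA TCT CAA CCT ATG AGT CAA ACT GGT ATT TTC CCA TCT TAG GGA GCC ATT CGA — ATG at 32, stop TAG at 59 → 30 nt.
Frame +3: TTA CAT CTC ACA TAG GGC GAT CTC AAC CTA TGA GTC AAA CTG GTA TTT TCC CAT CTT AGG GAG CCA TTC — no ATG→stop ORF.
Frame -1: TCG AAT GGC TCC CTA AGA TGG GAA AAT ACC AGT TTG ACT CAT AGG TTG AGA TCG CCC TAT GTG AGA TGT AAG — no ATG→stop ORF.
Frame -2: CGA ATG GCT CCC TAA GAT GGG AAA ATA CCA GTT TGA CTC ATA GGT TGA GAT CGC CCT ATG TGA GAT GTA AGG — ATG at 5, stop TAA at 14 → 12 nt; ATG at 59, stop TGA at 62 → 6 nt.
Frame -3: GAA TGG CTC CCT AAG ATG GGA AAA TAC CAG TTT GAC TCA TAG GTT GAG ATC GCC CTA TGT GAG ATG TAA — ATG at 18, stop TAG at 42 → 27 nt; ATG at 66, stop TAA at 69 → 6 nt.
Forward-strand max 30 nt; reverse-strand max 27 nt. The forward strand has the longer ORF.

forward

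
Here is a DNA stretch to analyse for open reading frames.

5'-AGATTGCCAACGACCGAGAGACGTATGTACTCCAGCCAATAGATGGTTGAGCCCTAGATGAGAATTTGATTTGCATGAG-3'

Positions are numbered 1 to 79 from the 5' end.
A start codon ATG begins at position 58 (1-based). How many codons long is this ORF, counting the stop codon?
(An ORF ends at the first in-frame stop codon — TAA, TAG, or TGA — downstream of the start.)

4

Codons from position 58: ATG (58–60), AGA (61–63), ATT (64–66), TGA (67–69).
TGA is the first in-frame stop; that's 4 codons including the stop.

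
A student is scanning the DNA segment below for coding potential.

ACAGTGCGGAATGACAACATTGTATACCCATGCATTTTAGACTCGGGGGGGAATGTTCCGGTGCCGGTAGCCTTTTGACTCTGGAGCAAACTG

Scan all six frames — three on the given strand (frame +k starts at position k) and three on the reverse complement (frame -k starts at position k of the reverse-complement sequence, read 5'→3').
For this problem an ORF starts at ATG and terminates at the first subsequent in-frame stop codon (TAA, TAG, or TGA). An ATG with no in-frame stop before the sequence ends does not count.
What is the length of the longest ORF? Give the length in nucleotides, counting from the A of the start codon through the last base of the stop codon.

30

Reverse complement (5'→3'): CAGTTTGCTCCAGAGTCAAAAGGCTACCGGCACCGGAACATTCCCCCCCGAGTCTAAAATGCATGGGTATACAATGTTGTCATTCCGCACTGT
Frame +1: ACA GTG CGG AAT GAC AAC ATT GTA TAC CCA TGC ATT TTA GAC TCG GGG GGG AAT GTT CCG GTG CCG GTA GCC TTT TGA CTC TGG AGC AAA CTG — no ATG→stop ORF.
Frame +2: CAG TGC GGA ATG ACA ACA TTG TAT ACC CAT GCA TTT TAG ACT CGG GGG GGA ATG TTC CGG TGC CGG TAG CCT TTT GAC TCT GGA GCA AAC — ATG at 11, stop TAG at 38 → 30 nt; ATG at 53, stop TAG at 68 → 18 nt.
Frame +3: AGT GCG GAA TGA CAA CAT TGT ATA CCC ATG CAT TTT AGA CTC GGG GGG GAA TGT TCC GGT GCC GGT AGC CTT TTG ACT CTG GAG CAA ACT — no ATG→stop ORF.
Frame -1: CAG TTT GCT CCA GAG TCA AAA GGC TAC CGG CAC CGG AAC ATT CCC CCC CGA GTC TAA AAT GCA TGG GTA TAC AAT GTT GTC ATT CCG CAC TGT — no ATG→stop ORF.
Frame -2: AGT TTG CTC CAG AGT CAA AAG GCT ACC GGC ACC GGA ACA TTC CCC CCC GAG TCT AAA ATG CAT GGG TAT ACA ATG TTG TCA TTC CGC ACT — no ATG→stop ORF.
Frame -3: GTT TGC TCC AGA GTC AAA AGG CTA CCG GCA CCG GAA CAT TCC CCC CCG AGT CTA AAA TGC ATG GGT ATA CAA TGT TGT CAT TCC GCA CTG — no ATG→stop ORF.
Longest: frame +2, positions 11–40, 30 nt = 10 codons = 9 aa. → 30 nucleotides.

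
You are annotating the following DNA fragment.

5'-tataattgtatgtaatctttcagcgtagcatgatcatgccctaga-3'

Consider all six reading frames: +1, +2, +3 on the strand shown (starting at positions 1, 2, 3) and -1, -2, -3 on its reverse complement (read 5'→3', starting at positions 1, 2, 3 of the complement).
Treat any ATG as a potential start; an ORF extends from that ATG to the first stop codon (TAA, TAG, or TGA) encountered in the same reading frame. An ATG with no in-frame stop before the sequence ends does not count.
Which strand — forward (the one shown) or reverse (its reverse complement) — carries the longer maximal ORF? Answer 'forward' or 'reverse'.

reverse

Reverse complement (5'→3'): TCTAGGGCATGATCATGCTACGCTGAAAGATTACATACAATTATA
Frame +1: TAT AAT TGT ATG TAA TCT TTC AGC GTA GCA TGA TCA TGC CCT AGA — ATG at 10, stop TAA at 13 → 6 nt.
Frame +2: ATA ATT GTA TGT AAT CTT TCA GCG TAG CAT GAT CAT GCC CTA — no ATG→stop ORF.
Frame +3: TAA TTG TAT GTA ATC TTT CAG CGT AGC ATG ATC ATG CCC TAG — ATG at 30, stop TAG at 42 → 15 nt; ATG at 36, stop TAG at 42 → 9 nt.
Frame -1: TCT AGG GCA TGA TCA TGC TAC GCT GAA AGA TTA CAT ACA ATT ATA — no ATG→stop ORF.
Frame -2: CTA GGG CAT GAT CAT GCT ACG CTG AAA GAT TAC ATA CAA TTA — no ATG→stop ORF.
Frame -3: TAG GGC ATG ATC ATG CTA CGC TGA AAG ATT ACA TAC AAT TAT — ATG at 9, stop TGA at 24 → 18 nt; ATG at 15, stop TGA at 24 → 12 nt.
Forward-strand max 15 nt; reverse-strand max 18 nt. The reverse strand has the longer ORF.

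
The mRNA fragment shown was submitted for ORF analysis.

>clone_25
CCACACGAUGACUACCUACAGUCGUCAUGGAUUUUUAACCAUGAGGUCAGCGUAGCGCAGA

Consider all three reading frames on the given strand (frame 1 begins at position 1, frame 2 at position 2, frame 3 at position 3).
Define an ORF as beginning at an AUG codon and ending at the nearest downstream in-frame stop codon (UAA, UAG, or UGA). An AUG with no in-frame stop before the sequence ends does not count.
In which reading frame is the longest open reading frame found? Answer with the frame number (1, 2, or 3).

Frame 1: CCA CAC GAU GAC UAC CUA CAG UCG UCA UGG AUU UUU AAC CAU GAG GUC AGC GUA GCG CAG — no AUG→stop ORF.
Frame 2: CAC ACG AUG ACU ACC UAC AGU CGU CAU GGA UUU UUA ACC AUG AGG UCA GCG UAG CGC AGA — AUG at 8, stop UAG at 53 → 48 nt; AUG at 41, stop UAG at 53 → 15 nt.
Frame 3: ACA CGA UGA CUA CCU ACA GUC GUC AUG GAU UUU UAA CCA UGA GGU CAG CGU AGC GCA — AUG at 27, stop UAA at 36 → 12 nt.
Longest ORF is 48 nt in frame 2 (positions 8–55).

2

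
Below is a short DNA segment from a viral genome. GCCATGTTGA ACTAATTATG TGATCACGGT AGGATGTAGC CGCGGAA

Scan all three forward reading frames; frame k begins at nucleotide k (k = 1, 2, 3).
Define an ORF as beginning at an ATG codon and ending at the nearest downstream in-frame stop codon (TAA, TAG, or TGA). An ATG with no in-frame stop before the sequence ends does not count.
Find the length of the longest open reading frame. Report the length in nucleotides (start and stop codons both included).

12

Frame 1: GCC ATG TTG AAC TAA TTA TGT GAT CAC GGT AGG ATG TAG CCG CGG — ATG at 4, stop TAA at 13 → 12 nt; ATG at 34, stop TAG at 37 → 6 nt.
Frame 2: CCA TGT TGA ACT AAT TAT GTG ATC ACG GTA GGA TGT AGC CGC GGA — no ATG→stop ORF.
Frame 3: CAT GTT GAA CTA ATT ATG TGA TCA CGG TAG GAT GTA GCC GCG GAA — ATG at 18, stop TGA at 21 → 6 nt.
Longest: frame 1, positions 4–15, 12 nt = 4 codons = 3 aa. → 12 nucleotides.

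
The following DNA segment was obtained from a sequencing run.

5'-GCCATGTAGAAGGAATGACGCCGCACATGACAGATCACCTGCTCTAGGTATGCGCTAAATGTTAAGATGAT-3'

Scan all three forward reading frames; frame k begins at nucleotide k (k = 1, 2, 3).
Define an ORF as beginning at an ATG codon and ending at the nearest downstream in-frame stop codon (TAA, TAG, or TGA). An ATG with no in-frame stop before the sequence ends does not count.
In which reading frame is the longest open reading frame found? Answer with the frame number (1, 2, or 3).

Frame 1: GCC ATG TAG AAG GAA TGA CGC CGC ACA TGA CAG ATC ACC TGC TCT AGG TAT GCG CTA AAT GTT AAG ATG — ATG at 4, stop TAG at 7 → 6 nt.
Frame 2: CCA TGT AGA AGG AAT GAC GCC GCA CAT GAC AGA TCA CCT GCT CTA GGT ATG CGC TAA ATG TTA AGA TGA — ATG at 50, stop TAA at 56 → 9 nt; ATG at 59, stop TGA at 68 → 12 nt.
Frame 3: CAT GTA GAA GGA ATG ACG CCG CAC ATG ACA GAT CAC CTG CTC TAG GTA TGC GCT AAA TGT TAA GAT GAT — ATG at 15, stop TAG at 45 → 33 nt; ATG at 27, stop TAG at 45 → 21 nt.
Longest ORF is 33 nt in frame 3 (positions 15–47).

3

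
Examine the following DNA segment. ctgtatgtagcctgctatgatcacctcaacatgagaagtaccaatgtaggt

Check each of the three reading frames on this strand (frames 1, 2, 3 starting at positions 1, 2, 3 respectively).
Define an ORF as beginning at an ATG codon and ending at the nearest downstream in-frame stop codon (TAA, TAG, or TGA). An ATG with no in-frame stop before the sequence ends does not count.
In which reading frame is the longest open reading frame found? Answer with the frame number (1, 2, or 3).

Frame 1: CTG TAT GTA GCC TGC TAT GAT CAC CTC AAC ATG AGA AGT ACC AAT GTA GGT — no ATG→stop ORF.
Frame 2: TGT ATG TAG CCT GCT ATG ATC ACC TCA ACA TGA GAA GTA CCA ATG TAG — ATG at 5, stop TAG at 8 → 6 nt; ATG at 17, stop TGA at 32 → 18 nt; ATG at 44, stop TAG at 47 → 6 nt.
Frame 3: GTA TGT AGC CTG CTA TGA TCA CCT CAA CAT GAG AAG TAC CAA TGT AGG — no ATG→stop ORF.
Longest ORF is 18 nt in frame 2 (positions 17–34).

2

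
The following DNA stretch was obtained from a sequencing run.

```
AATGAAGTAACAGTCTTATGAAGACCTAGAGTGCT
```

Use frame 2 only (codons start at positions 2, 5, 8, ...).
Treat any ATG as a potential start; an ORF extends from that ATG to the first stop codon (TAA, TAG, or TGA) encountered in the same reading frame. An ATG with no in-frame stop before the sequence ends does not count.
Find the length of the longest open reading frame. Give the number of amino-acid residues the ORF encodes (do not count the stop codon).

Frame 2: ATG AAG TAA CAG TCT TAT GAA GAC CTA GAG TGC — ATG at 2, stop TAA at 8 → 9 nt.
Longest: frame 2, positions 2–10, 9 nt = 3 codons = 2 aa. → 2 amino acids.

2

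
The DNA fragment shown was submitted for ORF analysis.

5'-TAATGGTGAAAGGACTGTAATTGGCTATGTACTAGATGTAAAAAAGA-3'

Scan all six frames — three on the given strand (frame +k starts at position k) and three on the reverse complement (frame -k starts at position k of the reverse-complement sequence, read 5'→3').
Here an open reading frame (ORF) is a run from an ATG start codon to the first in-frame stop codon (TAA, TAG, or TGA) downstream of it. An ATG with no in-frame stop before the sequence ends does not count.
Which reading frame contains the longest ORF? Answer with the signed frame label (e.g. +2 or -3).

+3

Reverse complement (5'→3'): TCTTTTTTACATCTAGTACATAGCCAATTACAGTCCTTTCACCATTA
Frame +1: TAA TGG TGA AAG GAC TGT AAT TGG CTA TGT ACT AGA TGT AAA AAA — no ATG→stop ORF.
Frame +2: AAT GGT GAA AGG ACT GTA ATT GGC TAT GTA CTA GAT GTA AAA AAG — no ATG→stop ORF.
Frame +3: ATG GTG AAA GGA CTG TAA TTG GCT ATG TAC TAG ATG TAA AAA AGA — ATG at 3, stop TAA at 18 → 18 nt; ATG at 27, stop TAG at 33 → 9 nt; ATG at 36, stop TAA at 39 → 6 nt.
Frame -1: TCT TTT TTA CAT CTA GTA CAT AGC CAA TTA CAG TCC TTT CAC CAT — no ATG→stop ORF.
Frame -2: CTT TTT TAC ATC TAG TAC ATA GCC AAT TAC AGT CCT TTC ACC ATT — no ATG→stop ORF.
Frame -3: TTT TTT ACA TCT AGT ACA TAG CCA ATT ACA GTC CTT TCA CCA TTA — no ATG→stop ORF.
Longest ORF is 18 nt in frame +3 (positions 3–20).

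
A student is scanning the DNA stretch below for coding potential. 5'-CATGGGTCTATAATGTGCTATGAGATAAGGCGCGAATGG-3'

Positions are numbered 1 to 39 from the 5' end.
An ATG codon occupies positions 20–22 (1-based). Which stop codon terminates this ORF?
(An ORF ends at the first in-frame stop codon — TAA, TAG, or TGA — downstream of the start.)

TAA

Codons from position 20: ATG (20–22), AGA (23–25), TAA (26–28).
The first in-frame stop codon is TAA.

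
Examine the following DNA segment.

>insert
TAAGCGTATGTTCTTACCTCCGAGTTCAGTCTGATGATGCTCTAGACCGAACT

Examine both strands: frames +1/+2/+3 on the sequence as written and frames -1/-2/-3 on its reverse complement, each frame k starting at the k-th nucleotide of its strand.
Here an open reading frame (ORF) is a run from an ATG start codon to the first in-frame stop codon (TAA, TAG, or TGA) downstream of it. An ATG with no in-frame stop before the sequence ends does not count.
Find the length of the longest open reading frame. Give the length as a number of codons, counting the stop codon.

9

Reverse complement (5'→3'): AGTTCGGTCTAGAGCATCATCAGACTGAACTCGGAGGTAAGAACATACGCTTA
Frame +1: TAA GCG TAT GTT CTT ACC TCC GAG TTC AGT CTG ATG ATG CTC TAG ACC GAA — ATG at 34, stop TAG at 43 → 12 nt; ATG at 37, stop TAG at 43 → 9 nt.
Frame +2: AAG CGT ATG TTC TTA CCT CCG AGT TCA GTC TGA TGA TGC TCT AGA CCG AAC — ATG at 8, stop TGA at 32 → 27 nt.
Frame +3: AGC GTA TGT TCT TAC CTC CGA GTT CAG TCT GAT GAT GCT CTA GAC CGA ACT — no ATG→stop ORF.
Frame -1: AGT TCG GTC TAG AGC ATC ATC AGA CTG AAC TCG GAG GTA AGA ACA TAC GCT — no ATG→stop ORF.
Frame -2: GTT CGG TCT AGA GCA TCA TCA GAC TGA ACT CGG AGG TAA GAA CAT ACG CTT — no ATG→stop ORF.
Frame -3: TTC GGT CTA GAG CAT CAT CAG ACT GAA CTC GGA GGT AAG AAC ATA CGC TTA — no ATG→stop ORF.
Longest: frame +2, positions 8–34, 27 nt = 9 codons = 8 aa. → 9 codons.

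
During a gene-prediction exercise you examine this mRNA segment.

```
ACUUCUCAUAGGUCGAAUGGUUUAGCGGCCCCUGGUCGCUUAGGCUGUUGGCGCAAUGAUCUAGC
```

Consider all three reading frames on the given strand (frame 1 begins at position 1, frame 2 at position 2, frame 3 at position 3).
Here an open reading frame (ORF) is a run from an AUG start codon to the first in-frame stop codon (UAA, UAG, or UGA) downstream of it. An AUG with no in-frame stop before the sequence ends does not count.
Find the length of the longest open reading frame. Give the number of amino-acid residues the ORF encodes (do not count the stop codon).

Frame 1: ACU UCU CAU AGG UCG AAU GGU UUA GCG GCC CCU GGU CGC UUA GGC UGU UGG CGC AAU GAU CUA — no AUG→stop ORF.
Frame 2: CUU CUC AUA GGU CGA AUG GUU UAG CGG CCC CUG GUC GCU UAG GCU GUU GGC GCA AUG AUC UAG — AUG at 17, stop UAG at 23 → 9 nt; AUG at 56, stop UAG at 62 → 9 nt.
Frame 3: UUC UCA UAG GUC GAA UGG UUU AGC GGC CCC UGG UCG CUU AGG CUG UUG GCG CAA UGA UCU AGC — no AUG→stop ORF.
Longest: frame 2, positions 17–25, 9 nt = 3 codons = 2 aa. → 2 amino acids.

2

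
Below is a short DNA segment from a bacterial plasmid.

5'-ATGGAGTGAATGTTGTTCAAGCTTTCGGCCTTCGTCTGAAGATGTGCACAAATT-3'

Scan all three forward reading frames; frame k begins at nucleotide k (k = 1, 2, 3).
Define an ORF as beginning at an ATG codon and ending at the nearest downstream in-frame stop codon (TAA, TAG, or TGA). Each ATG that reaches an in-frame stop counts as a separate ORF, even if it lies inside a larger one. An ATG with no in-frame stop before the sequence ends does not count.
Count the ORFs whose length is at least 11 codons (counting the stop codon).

0

Frame 1: ATG GAG TGA ATG TTG TTC AAG CTT TCG GCC TTC GTC TGA AGA TGT GCA CAA ATT — ATG at 1, stop TGA at 7 → 9 nt; ATG at 10, stop TGA at 37 → 30 nt.
Frame 2: TGG AGT GAA TGT TGT TCA AGC TTT CGG CCT TCG TCT GAA GAT GTG CAC AAA — no ATG→stop ORF.
Frame 3: GGA GTG AAT GTT GTT CAA GCT TTC GGC CTT CGT CTG AAG ATG TGC ACA AAT — no ATG→stop ORF.
No ORF reaches 11 codons. Count = 0.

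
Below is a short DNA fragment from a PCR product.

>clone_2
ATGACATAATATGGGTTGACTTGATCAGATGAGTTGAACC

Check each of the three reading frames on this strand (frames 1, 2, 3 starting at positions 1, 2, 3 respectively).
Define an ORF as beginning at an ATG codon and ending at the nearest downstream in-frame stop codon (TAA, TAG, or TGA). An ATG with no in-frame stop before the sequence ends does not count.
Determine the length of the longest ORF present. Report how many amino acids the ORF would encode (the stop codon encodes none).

2

Frame 1: ATG ACA TAA TAT GGG TTG ACT TGA TCA GAT GAG TTG AAC — ATG at 1, stop TAA at 7 → 9 nt.
Frame 2: TGA CAT AAT ATG GGT TGA CTT GAT CAG ATG AGT TGA ACC — ATG at 11, stop TGA at 17 → 9 nt; ATG at 29, stop TGA at 35 → 9 nt.
Frame 3: GAC ATA ATA TGG GTT GAC TTG ATC AGA TGA GTT GAA — no ATG→stop ORF.
Longest: frame 1, positions 1–9, 9 nt = 3 codons = 2 aa. → 2 amino acids.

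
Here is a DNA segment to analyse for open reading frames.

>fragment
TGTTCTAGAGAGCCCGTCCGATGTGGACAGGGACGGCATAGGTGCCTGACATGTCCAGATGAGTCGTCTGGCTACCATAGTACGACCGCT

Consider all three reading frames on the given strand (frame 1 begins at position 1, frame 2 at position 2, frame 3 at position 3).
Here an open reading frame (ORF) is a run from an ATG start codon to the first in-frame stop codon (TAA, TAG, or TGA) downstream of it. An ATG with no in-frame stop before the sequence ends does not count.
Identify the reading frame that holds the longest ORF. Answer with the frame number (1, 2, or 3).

Frame 1: TGT TCT AGA GAG CCC GTC CGA TGT GGA CAG GGA CGG CAT AGG TGC CTG ACA TGT CCA GAT GAG TCG TCT GGC TAC CAT AGT ACG ACC GCT — no ATG→stop ORF.
Frame 2: GTT CTA GAG AGC CCG TCC GAT GTG GAC AGG GAC GGC ATA GGT GCC TGA CAT GTC CAG ATG AGT CGT CTG GCT ACC ATA GTA CGA CCG — no ATG→stop ORF.
Frame 3: TTC TAG AGA GCC CGT CCG ATG TGG ACA GGG ACG GCA TAG GTG CCT GAC ATG TCC AGA TGA GTC GTC TGG CTA CCA TAG TAC GAC CGC — ATG at 21, stop TAG at 39 → 21 nt; ATG at 51, stop TGA at 60 → 12 nt.
Longest ORF is 21 nt in frame 3 (positions 21–41).

3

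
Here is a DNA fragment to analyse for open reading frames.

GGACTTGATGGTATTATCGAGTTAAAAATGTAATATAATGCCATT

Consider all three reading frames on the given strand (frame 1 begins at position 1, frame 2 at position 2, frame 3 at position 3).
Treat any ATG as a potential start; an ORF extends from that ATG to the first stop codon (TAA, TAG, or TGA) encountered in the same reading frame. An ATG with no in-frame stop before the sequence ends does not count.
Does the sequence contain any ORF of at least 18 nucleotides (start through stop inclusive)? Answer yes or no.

Frame 1: GGA CTT GAT GGT ATT ATC GAG TTA AAA ATG TAA TAT AAT GCC ATT — ATG at 28, stop TAA at 31 → 6 nt.
Frame 2: GAC TTG ATG GTA TTA TCG AGT TAA AAA TGT AAT ATA ATG CCA — ATG at 8, stop TAA at 23 → 18 nt.
Frame 3: ACT TGA TGG TAT TAT CGA GTT AAA AAT GTA ATA TAA TGC CAT — no ATG→stop ORF.
Frame 2 has an ORF of 18 nucleotides (positions 8–25) ≥ 18, so yes.

yes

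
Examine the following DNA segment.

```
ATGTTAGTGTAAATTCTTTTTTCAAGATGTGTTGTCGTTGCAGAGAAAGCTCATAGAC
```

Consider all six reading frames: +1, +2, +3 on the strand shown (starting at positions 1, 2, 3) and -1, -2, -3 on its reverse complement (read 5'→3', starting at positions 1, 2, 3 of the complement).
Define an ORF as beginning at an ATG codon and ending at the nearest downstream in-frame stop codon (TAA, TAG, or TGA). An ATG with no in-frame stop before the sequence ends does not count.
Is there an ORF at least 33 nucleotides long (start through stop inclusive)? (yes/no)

Reverse complement (5'→3'): GTCTATGAGCTTTCTCTGCAACGACAACACATCTTGAAAAAAGAATTTACACTAACAT
Frame +1: ATG TTA GTG TAA ATT CTT TTT TCA AGA TGT GTT GTC GTT GCA GAG AAA GCT CAT AGA — ATG at 1, stop TAA at 10 → 12 nt.
Frame +2: TGT TAG TGT AAA TTC TTT TTT CAA GAT GTG TTG TCG TTG CAG AGA AAG CTC ATA GAC — no ATG→stop ORF.
Frame +3: GTT AGT GTA AAT TCT TTT TTC AAG ATG TGT TGT CGT TGC AGA GAA AGC TCA TAG — ATG at 27, stop TAG at 54 → 30 nt.
Frame -1: GTC TAT GAG CTT TCT CTG CAA CGA CAA CAC ATC TTG AAA AAA GAA TTT ACA CTA ACA — no ATG→stop ORF.
Frame -2: TCT ATG AGC TTT CTC TGC AAC GAC AAC ACA TCT TGA AAA AAG AAT TTA CAC TAA CAT — ATG at 5, stop TGA at 35 → 33 nt.
Frame -3: CTA TGA GCT TTC TCT GCA ACG ACA ACA CAT CTT GAA AAA AGA ATT TAC ACT AAC — no ATG→stop ORF.
Frame -2 has an ORF of 33 nucleotides (positions 5–37) ≥ 33, so yes.

yes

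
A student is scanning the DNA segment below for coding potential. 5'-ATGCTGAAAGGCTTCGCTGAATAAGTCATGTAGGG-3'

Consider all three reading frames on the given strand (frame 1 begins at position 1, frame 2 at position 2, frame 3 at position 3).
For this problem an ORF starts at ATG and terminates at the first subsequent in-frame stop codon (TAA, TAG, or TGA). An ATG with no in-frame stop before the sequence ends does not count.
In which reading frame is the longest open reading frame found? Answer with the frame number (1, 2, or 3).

1

Frame 1: ATG CTG AAA GGC TTC GCT GAA TAA GTC ATG TAG — ATG at 1, stop TAA at 22 → 24 nt; ATG at 28, stop TAG at 31 → 6 nt.
Frame 2: TGC TGA AAG GCT TCG CTG AAT AAG TCA TGT AGG — no ATG→stop ORF.
Frame 3: GCT GAA AGG CTT CGC TGA ATA AGT CAT GTA GGG — no ATG→stop ORF.
Longest ORF is 24 nt in frame 1 (positions 1–24).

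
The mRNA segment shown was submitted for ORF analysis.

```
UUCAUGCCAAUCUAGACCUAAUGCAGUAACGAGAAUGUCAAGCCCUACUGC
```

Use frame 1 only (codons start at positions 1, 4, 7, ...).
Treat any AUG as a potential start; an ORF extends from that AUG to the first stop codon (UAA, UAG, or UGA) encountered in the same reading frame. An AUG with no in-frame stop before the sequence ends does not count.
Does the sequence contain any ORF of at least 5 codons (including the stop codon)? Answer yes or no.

Frame 1: UUC AUG CCA AUC UAG ACC UAA UGC AGU AAC GAG AAU GUC AAG CCC UAC UGC — AUG at 4, stop UAG at 13 → 12 nt.
Largest ORF found is 4 codons < 5, so no.

no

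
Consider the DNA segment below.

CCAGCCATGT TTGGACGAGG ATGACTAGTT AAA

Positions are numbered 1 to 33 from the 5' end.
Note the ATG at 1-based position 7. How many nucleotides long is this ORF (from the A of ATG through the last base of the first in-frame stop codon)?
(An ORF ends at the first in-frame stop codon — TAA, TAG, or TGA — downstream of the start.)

18

Codons from position 7: ATG (7–9), TTT (10–12), GGA (13–15), CGA (16–18), GGA (19–21), TGA (22–24).
TGA is the first in-frame stop; ORF spans 7–24, 18 nucleotides.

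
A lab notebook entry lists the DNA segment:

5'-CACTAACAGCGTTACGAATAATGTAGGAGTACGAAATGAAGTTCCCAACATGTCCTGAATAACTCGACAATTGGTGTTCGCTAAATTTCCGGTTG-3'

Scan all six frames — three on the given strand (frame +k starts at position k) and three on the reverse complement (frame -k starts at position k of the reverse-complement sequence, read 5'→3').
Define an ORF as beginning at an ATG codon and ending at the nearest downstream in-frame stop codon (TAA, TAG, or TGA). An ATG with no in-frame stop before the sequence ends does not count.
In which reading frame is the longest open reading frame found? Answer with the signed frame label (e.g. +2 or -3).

+3

Reverse complement (5'→3'): CAACCGGAAATTTAGCGAACACCAATTGTCGAGTTATTCAGGACATGTTGGGAACTTCATTTCGTACTCCTACATTATTCGTAACGCTGTTAGTG
Frame +1: CAC TAA CAG CGT TAC GAA TAA TGT AGG AGT ACG AAA TGA AGT TCC CAA CAT GTC CTG AAT AAC TCG ACA ATT GGT GTT CGC TAA ATT TCC GGT — no ATG→stop ORF.
Frame +2: ACT AAC AGC GTT ACG AAT AAT GTA GGA GTA CGA AAT GAA GTT CCC AAC ATG TCC TGA ATA ACT CGA CAA TTG GTG TTC GCT AAA TTT CCG GTT — ATG at 50, stop TGA at 56 → 9 nt.
Frame +3: CTA ACA GCG TTA CGA ATA ATG TAG GAG TAC GAA ATG AAG TTC CCA ACA TGT CCT GAA TAA CTC GAC AAT TGG TGT TCG CTA AAT TTC CGG TTG — ATG at 21, stop TAG at 24 → 6 nt; ATG at 36, stop TAA at 60 → 27 nt.
Frame -1: CAA CCG GAA ATT TAG CGA ACA CCA ATT GTC GAG TTA TTC AGG ACA TGT TGG GAA CTT CAT TTC GTA CTC CTA CAT TAT TCG TAA CGC TGT TAG — no ATG→stop ORF.
Frame -2: AAC CGG AAA TTT AGC GAA CAC CAA TTG TCG AGT TAT TCA GGA CAT GTT GGG AAC TTC ATT TCG TAC TCC TAC ATT ATT CGT AAC GCT GTT AGT — no ATG→stop ORF.
Frame -3: ACC GGA AAT TTA GCG AAC ACC AAT TGT CGA GTT ATT CAG GAC ATG TTG GGA ACT TCA TTT CGT ACT CCT ACA TTA TTC GTA ACG CTG TTA GTG — no ATG→stop ORF.
Longest ORF is 27 nt in frame +3 (positions 36–62).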